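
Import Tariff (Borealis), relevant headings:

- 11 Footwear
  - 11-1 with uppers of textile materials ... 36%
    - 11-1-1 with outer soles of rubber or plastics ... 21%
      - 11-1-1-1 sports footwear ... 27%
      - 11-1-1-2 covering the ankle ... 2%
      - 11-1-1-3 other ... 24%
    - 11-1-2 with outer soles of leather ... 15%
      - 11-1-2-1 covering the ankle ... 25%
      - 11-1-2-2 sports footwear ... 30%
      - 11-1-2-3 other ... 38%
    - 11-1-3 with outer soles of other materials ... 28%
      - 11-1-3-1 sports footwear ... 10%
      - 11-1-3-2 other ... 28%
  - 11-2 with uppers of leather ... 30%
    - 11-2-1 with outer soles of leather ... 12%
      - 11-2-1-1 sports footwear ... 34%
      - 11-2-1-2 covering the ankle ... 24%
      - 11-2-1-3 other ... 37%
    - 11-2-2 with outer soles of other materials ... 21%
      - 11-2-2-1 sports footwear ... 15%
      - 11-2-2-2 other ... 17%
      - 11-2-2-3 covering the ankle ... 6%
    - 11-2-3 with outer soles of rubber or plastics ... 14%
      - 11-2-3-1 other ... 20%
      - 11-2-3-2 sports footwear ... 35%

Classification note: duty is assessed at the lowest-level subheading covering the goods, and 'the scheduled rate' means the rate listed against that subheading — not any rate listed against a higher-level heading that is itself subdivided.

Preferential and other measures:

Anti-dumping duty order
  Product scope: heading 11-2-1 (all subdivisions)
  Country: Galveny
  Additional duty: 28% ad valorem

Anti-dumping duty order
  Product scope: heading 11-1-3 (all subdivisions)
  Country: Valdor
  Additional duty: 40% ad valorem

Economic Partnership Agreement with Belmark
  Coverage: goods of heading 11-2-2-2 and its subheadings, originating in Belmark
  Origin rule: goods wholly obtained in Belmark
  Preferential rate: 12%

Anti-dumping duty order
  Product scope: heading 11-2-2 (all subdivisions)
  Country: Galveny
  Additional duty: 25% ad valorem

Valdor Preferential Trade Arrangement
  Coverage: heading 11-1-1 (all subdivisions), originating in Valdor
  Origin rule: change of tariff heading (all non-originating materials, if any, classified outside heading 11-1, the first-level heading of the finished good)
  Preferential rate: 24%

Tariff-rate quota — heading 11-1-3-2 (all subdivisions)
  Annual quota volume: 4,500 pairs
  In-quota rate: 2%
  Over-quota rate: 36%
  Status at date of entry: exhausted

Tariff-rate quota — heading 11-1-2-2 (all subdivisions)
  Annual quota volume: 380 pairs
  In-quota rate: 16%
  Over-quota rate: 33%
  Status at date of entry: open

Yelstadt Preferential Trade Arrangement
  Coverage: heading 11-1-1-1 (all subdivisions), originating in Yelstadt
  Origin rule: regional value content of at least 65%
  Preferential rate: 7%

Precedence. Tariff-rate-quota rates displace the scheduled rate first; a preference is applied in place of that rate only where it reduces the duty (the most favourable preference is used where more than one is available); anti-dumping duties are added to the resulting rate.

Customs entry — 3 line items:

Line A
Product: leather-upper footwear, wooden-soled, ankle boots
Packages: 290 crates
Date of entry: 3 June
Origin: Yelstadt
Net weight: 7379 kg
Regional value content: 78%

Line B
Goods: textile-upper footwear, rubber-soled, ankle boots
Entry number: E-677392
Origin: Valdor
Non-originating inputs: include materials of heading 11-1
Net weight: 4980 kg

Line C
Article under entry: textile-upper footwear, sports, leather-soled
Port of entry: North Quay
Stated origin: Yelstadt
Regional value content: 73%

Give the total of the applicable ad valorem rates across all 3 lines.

Line A: leather-upper → 11-2; wooden-soled → 11-2-2; ankle boots → 11-2-2-3. Scheduled 6%. Yelstadt agreement on 11-1-1-1: 11-2-2-3 not covered. → 6%.
Line B: textile-upper → 11-1; rubber-soled → 11-1-1; ankle boots → 11-1-1-2. Scheduled 2%. Valdor agreement on 11-1-1: CTH not met. → 2%.
Line C: textile-upper → 11-1; leather-soled → 11-1-2; sports → 11-1-2-2. Scheduled 30%. quota on 11-1-2-2 open → in-quota 16%; Yelstadt agreement on 11-1-1-1: 11-1-2-2 not covered. → 16%.
Sum: 6% + 2% + 16% = 24%.

24%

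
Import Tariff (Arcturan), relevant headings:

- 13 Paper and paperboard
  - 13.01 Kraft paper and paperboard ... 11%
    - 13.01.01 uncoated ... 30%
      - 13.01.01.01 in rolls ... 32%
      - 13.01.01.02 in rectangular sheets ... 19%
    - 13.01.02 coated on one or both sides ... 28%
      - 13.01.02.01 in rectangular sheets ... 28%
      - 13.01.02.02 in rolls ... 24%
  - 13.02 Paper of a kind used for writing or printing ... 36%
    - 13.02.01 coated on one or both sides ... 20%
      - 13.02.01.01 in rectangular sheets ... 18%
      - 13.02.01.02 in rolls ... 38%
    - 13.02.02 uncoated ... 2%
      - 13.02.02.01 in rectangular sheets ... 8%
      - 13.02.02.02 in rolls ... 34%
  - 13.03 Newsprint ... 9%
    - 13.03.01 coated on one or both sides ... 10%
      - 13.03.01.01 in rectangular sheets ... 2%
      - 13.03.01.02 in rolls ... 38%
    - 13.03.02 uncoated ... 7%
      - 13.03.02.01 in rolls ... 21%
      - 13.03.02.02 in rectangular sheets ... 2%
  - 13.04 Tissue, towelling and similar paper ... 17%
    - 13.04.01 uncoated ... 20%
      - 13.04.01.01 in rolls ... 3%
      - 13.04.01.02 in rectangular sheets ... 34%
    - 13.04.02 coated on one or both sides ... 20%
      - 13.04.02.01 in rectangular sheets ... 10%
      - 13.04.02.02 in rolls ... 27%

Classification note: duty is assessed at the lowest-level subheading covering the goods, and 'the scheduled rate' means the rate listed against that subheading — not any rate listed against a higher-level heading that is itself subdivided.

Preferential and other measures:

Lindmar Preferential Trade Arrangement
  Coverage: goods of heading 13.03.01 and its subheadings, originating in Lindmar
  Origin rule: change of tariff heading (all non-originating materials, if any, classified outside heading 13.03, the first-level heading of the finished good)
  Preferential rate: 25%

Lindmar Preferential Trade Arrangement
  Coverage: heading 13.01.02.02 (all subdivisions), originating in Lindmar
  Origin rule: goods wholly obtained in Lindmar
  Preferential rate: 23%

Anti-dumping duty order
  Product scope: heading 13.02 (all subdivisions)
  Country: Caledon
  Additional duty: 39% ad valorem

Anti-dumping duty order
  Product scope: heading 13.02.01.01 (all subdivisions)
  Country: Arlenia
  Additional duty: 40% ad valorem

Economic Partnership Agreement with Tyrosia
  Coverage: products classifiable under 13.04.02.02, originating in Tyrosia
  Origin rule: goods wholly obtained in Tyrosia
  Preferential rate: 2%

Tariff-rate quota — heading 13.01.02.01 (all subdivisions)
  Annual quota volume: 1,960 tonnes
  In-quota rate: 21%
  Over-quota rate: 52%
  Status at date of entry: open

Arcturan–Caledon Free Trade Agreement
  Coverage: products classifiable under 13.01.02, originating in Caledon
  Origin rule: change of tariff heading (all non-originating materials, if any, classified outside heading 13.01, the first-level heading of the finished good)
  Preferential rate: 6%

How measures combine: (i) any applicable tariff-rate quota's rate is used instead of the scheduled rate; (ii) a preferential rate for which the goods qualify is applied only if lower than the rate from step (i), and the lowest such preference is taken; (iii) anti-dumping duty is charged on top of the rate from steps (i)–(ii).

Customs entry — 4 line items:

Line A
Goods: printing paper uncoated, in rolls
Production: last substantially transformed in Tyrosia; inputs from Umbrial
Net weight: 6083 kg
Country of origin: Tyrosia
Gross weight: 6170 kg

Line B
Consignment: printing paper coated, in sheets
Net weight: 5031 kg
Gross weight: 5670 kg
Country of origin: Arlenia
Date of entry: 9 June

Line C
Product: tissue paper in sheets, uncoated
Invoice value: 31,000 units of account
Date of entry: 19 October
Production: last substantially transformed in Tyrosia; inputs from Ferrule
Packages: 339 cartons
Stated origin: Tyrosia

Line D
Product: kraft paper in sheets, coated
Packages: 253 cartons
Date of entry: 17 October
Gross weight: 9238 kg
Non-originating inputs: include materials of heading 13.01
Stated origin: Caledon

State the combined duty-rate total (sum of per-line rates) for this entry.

147%

Line A: printing paper → 13.02; uncoated → 13.02.02; in rolls → 13.02.02.02. Scheduled 34%. Tyrosia agreement on 13.04.02.02: 13.02.02.02 not covered. → 34%.
Line B: printing paper → 13.02; coated → 13.02.01; in sheets → 13.02.01.01. Scheduled 18%. anti-dumping (Arlenia, 13.02.01.01): +40%; total 18% + 40% = 58%. → 58%.
Line C: tissue paper → 13.04; uncoated → 13.04.01; in sheets → 13.04.01.02. Scheduled 34%. Tyrosia agreement on 13.04.02.02: 13.04.01.02 not covered. → 34%.
Line D: kraft paper → 13.01; coated → 13.01.02; in sheets → 13.01.02.01. Scheduled 28%. quota on 13.01.02.01 open → in-quota 21%; Caledon agreement on 13.01.02: CTH not met. → 21%.
Sum: 34% + 58% + 34% + 21% = 147%.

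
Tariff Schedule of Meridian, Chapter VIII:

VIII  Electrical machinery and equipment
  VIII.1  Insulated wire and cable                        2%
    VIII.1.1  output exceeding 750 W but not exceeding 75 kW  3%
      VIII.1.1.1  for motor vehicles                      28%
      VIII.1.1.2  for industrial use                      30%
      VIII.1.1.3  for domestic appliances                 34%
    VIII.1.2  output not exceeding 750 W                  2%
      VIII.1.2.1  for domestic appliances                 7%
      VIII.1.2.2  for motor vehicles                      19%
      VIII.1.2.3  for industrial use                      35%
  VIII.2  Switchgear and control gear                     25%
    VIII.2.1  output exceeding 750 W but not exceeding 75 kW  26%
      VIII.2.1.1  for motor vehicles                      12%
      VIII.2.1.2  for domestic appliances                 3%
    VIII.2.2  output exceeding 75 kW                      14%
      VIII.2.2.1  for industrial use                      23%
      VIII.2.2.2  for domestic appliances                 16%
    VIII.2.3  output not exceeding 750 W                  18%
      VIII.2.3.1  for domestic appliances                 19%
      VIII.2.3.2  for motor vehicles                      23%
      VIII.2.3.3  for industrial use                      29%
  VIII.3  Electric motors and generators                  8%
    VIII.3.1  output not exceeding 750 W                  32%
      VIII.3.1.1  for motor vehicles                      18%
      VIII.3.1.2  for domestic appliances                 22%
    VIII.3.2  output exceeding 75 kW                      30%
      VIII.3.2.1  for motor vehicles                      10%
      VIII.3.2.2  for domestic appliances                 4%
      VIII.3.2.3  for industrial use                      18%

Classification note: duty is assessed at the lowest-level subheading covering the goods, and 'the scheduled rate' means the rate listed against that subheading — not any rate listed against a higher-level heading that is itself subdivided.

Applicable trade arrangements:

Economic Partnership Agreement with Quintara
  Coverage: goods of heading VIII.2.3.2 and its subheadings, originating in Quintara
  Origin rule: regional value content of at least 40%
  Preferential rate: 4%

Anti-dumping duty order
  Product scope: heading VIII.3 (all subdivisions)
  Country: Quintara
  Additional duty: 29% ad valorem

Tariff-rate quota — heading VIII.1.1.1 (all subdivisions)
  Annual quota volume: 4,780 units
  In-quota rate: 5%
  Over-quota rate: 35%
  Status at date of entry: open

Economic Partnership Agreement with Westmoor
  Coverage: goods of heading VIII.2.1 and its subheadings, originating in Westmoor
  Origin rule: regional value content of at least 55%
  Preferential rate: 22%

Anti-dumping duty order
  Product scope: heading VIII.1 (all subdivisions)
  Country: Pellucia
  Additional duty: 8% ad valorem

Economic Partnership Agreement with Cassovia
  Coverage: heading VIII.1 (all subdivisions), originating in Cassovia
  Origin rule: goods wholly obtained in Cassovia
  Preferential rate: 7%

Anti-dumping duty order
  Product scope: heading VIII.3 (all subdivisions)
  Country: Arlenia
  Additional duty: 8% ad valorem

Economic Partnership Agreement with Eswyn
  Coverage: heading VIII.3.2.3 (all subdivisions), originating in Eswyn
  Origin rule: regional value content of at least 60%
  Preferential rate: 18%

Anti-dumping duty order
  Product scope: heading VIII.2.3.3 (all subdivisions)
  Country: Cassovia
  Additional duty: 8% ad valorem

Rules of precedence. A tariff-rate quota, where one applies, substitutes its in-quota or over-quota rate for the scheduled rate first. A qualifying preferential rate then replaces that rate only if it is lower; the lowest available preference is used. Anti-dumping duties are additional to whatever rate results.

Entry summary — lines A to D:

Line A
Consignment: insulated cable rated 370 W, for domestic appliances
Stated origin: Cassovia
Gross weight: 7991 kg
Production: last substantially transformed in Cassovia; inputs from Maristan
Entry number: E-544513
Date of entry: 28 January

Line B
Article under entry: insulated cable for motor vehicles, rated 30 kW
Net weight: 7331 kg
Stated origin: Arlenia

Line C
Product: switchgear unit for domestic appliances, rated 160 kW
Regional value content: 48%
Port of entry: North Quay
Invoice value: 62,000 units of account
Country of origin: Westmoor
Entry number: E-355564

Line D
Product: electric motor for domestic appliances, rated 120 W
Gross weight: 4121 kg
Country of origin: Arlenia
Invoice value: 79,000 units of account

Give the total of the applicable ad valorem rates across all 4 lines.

Line A: insulated cable → VIII.1; rated 370 W → VIII.1.2; for domestic appliances → VIII.1.2.1. Scheduled 7%. Cassovia agreement on VIII.1: not wholly obtained. → 7%.
Line B: insulated cable → VIII.1; rated 30 kW → VIII.1.1; for motor vehicles → VIII.1.1.1. Scheduled 28%. quota on VIII.1.1.1 open → in-quota 5%. → 5%.
Line C: switchgear unit → VIII.2; rated 160 kW → VIII.2.2; for domestic appliances → VIII.2.2.2. Scheduled 16%. Westmoor agreement on VIII.2.1: VIII.2.2.2 not covered. → 16%.
Line D: electric motor → VIII.3; rated 120 W → VIII.3.1; for domestic appliances → VIII.3.1.2. Scheduled 22%. anti-dumping (Arlenia, VIII.3): +8%; total 22% + 8% = 30%. → 30%.
Sum: 7% + 5% + 16% + 30% = 58%.

58%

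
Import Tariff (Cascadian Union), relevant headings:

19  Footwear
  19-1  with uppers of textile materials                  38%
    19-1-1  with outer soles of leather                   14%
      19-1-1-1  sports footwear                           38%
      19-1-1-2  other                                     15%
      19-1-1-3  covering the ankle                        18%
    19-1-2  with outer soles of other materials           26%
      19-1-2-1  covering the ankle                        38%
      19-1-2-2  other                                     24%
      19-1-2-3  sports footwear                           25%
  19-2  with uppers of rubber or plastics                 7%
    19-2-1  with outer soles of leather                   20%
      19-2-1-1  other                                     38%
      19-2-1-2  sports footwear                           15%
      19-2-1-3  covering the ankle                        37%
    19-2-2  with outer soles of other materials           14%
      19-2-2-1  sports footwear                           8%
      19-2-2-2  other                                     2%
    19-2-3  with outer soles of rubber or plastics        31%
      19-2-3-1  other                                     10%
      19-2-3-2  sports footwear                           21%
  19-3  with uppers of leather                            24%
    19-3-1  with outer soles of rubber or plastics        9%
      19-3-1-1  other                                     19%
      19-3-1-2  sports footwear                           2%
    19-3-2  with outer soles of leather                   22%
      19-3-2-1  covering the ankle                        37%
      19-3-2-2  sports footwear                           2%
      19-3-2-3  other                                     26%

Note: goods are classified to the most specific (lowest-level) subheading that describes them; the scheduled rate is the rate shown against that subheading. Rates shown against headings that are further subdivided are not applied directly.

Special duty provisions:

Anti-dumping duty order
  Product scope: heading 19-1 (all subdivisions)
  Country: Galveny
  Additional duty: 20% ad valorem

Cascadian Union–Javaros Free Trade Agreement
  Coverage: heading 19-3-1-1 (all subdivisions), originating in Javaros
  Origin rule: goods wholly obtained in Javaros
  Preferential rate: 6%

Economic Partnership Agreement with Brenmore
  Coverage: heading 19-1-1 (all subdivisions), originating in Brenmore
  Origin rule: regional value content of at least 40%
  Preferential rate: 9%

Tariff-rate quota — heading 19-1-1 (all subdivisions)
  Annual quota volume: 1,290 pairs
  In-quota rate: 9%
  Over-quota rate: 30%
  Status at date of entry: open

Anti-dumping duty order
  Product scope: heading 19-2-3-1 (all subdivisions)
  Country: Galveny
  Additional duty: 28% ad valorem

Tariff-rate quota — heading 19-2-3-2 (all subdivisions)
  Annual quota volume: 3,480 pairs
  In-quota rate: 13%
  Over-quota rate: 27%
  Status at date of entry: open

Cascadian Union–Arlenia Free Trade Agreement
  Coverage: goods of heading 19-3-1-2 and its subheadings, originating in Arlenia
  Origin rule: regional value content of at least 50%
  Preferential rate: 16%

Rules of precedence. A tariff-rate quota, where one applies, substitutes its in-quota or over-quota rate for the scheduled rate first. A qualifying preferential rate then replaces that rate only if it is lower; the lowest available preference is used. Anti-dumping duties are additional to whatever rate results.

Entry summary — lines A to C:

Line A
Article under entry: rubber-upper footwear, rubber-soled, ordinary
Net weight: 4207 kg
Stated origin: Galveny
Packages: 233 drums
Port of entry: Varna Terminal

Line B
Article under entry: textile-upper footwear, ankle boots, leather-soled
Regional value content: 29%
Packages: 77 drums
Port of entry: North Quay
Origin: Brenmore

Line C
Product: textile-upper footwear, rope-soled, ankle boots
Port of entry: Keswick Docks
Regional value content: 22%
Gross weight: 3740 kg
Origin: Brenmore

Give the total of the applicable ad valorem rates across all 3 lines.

85%

Line A: rubber-upper → 19-2; rubber-soled → 19-2-3; ordinary → 19-2-3-1. Scheduled 10%. anti-dumping (Galveny, 19-2-3-1): +28%; total 10% + 28% = 38%. → 38%.
Line B: textile-upper → 19-1; leather-soled → 19-1-1; ankle boots → 19-1-1-3. Scheduled 18%. quota on 19-1-1 open → in-quota 9%; Brenmore agreement on 19-1-1: RVC < 40%. → 9%.
Line C: textile-upper → 19-1; rope-soled → 19-1-2; ankle boots → 19-1-2-1. Scheduled 38%. Brenmore agreement on 19-1-1: 19-1-2-1 not covered. → 38%.
Sum: 38% + 9% + 38% = 85%.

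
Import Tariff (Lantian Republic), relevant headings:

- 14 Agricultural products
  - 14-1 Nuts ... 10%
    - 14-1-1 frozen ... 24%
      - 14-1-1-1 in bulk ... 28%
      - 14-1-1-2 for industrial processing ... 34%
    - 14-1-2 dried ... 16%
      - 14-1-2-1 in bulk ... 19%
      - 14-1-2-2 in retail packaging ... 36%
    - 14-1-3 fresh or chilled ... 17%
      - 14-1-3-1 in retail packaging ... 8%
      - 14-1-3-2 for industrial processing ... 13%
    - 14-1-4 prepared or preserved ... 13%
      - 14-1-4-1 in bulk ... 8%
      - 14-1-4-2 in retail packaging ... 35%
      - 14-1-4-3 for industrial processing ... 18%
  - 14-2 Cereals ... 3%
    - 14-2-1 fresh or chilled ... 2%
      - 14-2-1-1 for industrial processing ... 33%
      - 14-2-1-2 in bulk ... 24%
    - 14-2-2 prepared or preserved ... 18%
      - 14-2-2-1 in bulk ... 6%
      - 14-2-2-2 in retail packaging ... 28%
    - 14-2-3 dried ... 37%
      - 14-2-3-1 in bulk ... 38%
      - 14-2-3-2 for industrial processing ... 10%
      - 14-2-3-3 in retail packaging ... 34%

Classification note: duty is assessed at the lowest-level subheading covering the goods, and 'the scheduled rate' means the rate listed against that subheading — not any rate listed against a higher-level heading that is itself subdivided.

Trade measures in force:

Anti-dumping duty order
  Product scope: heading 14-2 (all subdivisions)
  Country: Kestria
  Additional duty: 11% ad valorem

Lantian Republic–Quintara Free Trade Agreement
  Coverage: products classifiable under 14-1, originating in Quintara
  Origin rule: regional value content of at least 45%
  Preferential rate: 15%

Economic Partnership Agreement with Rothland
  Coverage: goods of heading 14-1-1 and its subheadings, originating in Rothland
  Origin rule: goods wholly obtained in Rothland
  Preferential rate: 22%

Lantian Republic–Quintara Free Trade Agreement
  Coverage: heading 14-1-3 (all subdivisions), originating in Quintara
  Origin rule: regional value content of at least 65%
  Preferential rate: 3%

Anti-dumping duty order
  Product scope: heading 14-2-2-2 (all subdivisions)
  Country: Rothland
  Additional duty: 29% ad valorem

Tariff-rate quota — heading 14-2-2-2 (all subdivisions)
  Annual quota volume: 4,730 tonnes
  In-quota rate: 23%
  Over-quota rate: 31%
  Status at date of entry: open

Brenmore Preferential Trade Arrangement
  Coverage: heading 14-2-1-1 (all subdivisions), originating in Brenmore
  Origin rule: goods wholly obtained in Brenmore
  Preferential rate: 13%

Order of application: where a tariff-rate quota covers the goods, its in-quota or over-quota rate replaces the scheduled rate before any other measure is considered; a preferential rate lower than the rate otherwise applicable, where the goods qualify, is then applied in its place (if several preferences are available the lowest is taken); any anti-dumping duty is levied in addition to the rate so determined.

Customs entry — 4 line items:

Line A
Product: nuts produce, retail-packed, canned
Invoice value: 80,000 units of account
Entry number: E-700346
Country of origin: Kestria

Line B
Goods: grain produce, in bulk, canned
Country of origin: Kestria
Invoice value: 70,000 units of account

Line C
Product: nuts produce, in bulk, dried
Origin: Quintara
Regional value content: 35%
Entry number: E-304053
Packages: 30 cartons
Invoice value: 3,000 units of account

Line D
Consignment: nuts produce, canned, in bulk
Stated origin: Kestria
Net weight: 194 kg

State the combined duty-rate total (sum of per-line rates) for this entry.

79%

Line A: nuts → 14-1; canned → 14-1-4; retail-packed → 14-1-4-2. Scheduled 35%. No special measure applies. → 35%.
Line B: grain → 14-2; canned → 14-2-2; in bulk → 14-2-2-1. Scheduled 6%. anti-dumping (Kestria, 14-2): +11%; total 6% + 11% = 17%. → 17%.
Line C: nuts → 14-1; dried → 14-1-2; in bulk → 14-1-2-1. Scheduled 19%. Quintara agreement on 14-1: RVC < 45%; Quintara agreement on 14-1-3: 14-1-2-1 not covered. → 19%.
Line D: nuts → 14-1; canned → 14-1-4; in bulk → 14-1-4-1. Scheduled 8%. No special measure applies. → 8%.
Sum: 35% + 17% + 19% + 8% = 79%.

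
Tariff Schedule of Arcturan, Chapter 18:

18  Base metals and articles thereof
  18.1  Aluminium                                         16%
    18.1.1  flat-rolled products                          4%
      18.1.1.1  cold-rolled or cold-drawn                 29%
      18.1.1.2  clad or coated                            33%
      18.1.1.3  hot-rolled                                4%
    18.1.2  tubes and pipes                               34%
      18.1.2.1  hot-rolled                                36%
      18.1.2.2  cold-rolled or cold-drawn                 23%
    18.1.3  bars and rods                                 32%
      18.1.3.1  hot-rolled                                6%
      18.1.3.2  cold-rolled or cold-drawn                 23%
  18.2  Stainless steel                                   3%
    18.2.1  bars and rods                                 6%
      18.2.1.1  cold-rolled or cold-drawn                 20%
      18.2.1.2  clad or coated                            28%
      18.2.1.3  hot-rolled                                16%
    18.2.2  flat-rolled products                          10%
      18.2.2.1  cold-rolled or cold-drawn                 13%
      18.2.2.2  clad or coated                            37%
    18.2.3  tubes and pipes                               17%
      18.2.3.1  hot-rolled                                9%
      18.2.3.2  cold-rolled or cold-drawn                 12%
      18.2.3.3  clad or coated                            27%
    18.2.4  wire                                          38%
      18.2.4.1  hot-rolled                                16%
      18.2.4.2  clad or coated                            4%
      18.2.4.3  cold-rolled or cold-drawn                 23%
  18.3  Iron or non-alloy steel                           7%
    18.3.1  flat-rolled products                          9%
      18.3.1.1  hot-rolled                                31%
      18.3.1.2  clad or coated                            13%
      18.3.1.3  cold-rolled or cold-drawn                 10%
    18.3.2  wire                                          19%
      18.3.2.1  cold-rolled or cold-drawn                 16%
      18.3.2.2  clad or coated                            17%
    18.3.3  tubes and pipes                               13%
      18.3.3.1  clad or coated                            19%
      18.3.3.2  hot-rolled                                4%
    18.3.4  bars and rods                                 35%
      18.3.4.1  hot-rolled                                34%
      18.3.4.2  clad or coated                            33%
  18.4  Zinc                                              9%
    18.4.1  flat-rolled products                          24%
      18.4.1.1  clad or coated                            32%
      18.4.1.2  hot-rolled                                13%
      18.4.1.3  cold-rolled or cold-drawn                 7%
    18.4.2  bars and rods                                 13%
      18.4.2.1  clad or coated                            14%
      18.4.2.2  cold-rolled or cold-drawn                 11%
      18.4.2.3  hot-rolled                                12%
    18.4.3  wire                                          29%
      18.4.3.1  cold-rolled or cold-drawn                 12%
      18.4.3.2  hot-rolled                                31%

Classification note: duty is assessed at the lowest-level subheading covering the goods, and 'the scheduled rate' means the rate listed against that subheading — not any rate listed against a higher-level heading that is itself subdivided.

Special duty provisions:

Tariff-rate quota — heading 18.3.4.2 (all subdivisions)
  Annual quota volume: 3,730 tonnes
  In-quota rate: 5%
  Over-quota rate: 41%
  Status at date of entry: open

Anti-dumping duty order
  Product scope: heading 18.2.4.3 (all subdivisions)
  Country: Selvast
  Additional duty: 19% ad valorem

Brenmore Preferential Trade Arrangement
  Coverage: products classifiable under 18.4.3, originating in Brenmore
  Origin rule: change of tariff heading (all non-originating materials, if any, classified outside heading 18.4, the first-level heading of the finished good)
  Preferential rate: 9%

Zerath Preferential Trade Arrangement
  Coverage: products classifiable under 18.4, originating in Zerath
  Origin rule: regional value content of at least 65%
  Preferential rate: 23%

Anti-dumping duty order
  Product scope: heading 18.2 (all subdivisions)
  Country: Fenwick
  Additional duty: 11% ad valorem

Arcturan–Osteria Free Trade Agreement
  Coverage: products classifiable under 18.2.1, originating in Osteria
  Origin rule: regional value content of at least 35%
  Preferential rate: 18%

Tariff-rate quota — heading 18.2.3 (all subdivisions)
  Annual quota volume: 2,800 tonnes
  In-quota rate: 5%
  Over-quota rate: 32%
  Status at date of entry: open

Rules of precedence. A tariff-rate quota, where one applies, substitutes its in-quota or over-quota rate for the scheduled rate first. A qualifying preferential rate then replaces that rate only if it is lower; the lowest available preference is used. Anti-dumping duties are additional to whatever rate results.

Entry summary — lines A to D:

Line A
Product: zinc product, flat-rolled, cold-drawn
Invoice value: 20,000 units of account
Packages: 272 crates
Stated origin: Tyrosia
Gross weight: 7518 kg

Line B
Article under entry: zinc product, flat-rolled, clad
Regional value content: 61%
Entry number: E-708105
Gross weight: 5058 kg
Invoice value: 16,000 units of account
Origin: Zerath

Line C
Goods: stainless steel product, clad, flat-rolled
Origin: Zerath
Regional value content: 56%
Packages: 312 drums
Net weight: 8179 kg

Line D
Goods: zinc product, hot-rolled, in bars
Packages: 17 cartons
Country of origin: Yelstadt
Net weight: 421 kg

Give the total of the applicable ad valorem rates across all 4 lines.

88%

Line A: zinc → 18.4; flat-rolled → 18.4.1; cold-drawn → 18.4.1.3. Scheduled 7%. No special measure applies. → 7%.
Line B: zinc → 18.4; flat-rolled → 18.4.1; clad → 18.4.1.1. Scheduled 32%. Zerath agreement on 18.4: RVC < 65%. → 32%.
Line C: stainless steel → 18.2; flat-rolled → 18.2.2; clad → 18.2.2.2. Scheduled 37%. Zerath agreement on 18.4: 18.2.2.2 not covered. → 37%.
Line D: zinc → 18.4; in bars → 18.4.2; hot-rolled → 18.4.2.3. Scheduled 12%. No special measure applies. → 12%.
Sum: 7% + 32% + 37% + 12% = 88%.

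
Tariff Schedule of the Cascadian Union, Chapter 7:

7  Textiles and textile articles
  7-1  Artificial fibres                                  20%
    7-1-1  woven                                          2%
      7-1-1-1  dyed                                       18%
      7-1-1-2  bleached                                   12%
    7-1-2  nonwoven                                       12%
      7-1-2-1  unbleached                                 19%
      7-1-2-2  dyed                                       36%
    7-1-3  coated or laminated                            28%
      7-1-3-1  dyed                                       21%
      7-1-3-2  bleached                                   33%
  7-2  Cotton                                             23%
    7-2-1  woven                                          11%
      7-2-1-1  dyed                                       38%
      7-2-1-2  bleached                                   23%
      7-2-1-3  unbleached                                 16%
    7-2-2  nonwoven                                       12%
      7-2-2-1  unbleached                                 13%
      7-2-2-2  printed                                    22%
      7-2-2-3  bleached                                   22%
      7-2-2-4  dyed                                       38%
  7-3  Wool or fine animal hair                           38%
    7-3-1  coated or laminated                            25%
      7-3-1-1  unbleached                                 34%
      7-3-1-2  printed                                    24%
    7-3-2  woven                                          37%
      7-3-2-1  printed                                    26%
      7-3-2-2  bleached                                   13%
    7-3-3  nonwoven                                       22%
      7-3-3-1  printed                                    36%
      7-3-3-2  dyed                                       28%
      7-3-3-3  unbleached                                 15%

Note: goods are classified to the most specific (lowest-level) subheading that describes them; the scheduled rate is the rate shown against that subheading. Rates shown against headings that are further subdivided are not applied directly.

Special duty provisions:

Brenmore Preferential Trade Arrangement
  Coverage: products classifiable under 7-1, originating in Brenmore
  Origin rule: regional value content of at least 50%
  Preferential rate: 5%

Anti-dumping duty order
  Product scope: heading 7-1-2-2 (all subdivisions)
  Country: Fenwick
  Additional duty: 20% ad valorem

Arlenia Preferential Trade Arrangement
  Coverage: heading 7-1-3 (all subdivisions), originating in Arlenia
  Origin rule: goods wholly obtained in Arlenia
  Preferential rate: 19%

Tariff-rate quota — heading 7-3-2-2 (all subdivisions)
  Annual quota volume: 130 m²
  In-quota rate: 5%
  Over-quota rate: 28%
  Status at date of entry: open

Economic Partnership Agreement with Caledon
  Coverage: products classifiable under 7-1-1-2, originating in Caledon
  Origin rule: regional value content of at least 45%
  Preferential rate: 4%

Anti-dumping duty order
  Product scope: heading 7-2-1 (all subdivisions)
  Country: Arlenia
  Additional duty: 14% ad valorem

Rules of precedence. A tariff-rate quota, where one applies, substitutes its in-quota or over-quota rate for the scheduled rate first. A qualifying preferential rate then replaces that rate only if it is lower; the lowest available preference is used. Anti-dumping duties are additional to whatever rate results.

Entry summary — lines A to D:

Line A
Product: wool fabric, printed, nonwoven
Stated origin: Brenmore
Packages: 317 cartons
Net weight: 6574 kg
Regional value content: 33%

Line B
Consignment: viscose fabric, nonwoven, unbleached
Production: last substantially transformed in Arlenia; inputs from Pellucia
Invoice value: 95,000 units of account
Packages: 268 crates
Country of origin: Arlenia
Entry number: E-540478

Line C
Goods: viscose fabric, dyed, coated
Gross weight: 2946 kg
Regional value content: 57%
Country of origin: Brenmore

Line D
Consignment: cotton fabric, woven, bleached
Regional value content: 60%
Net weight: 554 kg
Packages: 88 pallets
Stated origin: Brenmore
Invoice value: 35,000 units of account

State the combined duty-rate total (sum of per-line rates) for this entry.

83%

Line A: wool → 7-3; nonwoven → 7-3-3; printed → 7-3-3-1. Scheduled 36%. Brenmore agreement on 7-1: 7-3-3-1 not covered. → 36%.
Line B: viscose → 7-1; nonwoven → 7-1-2; unbleached → 7-1-2-1. Scheduled 19%. Arlenia agreement on 7-1-3: 7-1-2-1 not covered. → 19%.
Line C: viscose → 7-1; coated → 7-1-3; dyed → 7-1-3-1. Scheduled 21%. Brenmore agreement on 7-1: RVC ≥ 50% → 5% available; preferential 5%. → 5%.
Line D: cotton → 7-2; woven → 7-2-1; bleached → 7-2-1-2. Scheduled 23%. Brenmore agreement on 7-1: 7-2-1-2 not covered. → 23%.
Sum: 36% + 19% + 5% + 23% = 83%.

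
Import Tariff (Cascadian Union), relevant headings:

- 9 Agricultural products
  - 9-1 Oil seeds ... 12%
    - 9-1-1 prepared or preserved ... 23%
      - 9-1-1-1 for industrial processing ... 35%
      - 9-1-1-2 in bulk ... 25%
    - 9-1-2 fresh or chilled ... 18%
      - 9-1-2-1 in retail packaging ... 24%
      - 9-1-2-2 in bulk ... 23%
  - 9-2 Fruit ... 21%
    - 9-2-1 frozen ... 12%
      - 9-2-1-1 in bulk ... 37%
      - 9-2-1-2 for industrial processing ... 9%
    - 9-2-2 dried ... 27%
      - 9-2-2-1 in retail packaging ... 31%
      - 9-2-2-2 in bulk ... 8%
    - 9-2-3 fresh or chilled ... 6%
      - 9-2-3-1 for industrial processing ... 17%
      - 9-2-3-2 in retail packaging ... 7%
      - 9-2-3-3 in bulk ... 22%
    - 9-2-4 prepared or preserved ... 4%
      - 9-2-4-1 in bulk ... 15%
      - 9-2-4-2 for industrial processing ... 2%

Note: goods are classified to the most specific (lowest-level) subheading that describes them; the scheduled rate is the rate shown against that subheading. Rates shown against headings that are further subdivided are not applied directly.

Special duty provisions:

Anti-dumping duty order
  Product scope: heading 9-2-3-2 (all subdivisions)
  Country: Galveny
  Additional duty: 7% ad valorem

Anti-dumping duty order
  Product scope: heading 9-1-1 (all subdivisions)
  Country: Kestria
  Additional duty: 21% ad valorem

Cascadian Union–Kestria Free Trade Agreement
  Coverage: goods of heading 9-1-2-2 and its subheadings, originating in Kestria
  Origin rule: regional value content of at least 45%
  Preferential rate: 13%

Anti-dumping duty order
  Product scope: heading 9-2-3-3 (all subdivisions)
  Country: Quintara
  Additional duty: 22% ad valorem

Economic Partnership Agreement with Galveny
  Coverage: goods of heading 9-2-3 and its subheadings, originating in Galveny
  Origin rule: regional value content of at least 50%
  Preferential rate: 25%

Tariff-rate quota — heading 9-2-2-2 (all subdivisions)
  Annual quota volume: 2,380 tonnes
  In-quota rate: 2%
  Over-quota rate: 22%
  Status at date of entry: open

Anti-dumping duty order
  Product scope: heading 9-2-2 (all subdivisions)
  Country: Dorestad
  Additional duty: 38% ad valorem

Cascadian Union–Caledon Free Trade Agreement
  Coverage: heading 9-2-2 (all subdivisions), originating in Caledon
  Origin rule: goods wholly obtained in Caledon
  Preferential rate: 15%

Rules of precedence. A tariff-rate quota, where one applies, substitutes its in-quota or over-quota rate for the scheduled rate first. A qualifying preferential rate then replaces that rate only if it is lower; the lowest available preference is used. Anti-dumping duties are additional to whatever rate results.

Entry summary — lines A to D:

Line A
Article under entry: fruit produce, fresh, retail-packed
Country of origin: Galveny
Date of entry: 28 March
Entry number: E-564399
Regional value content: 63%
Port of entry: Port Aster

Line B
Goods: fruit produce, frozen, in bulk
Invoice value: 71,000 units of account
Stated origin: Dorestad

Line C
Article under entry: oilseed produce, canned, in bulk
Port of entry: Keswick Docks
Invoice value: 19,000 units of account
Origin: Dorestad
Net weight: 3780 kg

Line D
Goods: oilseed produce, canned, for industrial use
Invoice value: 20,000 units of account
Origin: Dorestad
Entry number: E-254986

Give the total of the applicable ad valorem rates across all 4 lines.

111%

Line A: fruit → 9-2; fresh → 9-2-3; retail-packed → 9-2-3-2. Scheduled 7%. Galveny agreement on 9-2-3: RVC ≥ 50% → 25% available; preference 25% not lower than 7% → no reduction; anti-dumping (Galveny, 9-2-3-2): +7%; total 7% + 7% = 14%. → 14%.
Line B: fruit → 9-2; frozen → 9-2-1; in bulk → 9-2-1-1. Scheduled 37%. No special measure applies. → 37%.
Line C: oilseed → 9-1; canned → 9-1-1; in bulk → 9-1-1-2. Scheduled 25%. No special measure applies. → 25%.
Line D: oilseed → 9-1; canned → 9-1-1; for industrial use → 9-1-1-1. Scheduled 35%. No special measure applies. → 35%.
Sum: 14% + 37% + 25% + 35% = 111%.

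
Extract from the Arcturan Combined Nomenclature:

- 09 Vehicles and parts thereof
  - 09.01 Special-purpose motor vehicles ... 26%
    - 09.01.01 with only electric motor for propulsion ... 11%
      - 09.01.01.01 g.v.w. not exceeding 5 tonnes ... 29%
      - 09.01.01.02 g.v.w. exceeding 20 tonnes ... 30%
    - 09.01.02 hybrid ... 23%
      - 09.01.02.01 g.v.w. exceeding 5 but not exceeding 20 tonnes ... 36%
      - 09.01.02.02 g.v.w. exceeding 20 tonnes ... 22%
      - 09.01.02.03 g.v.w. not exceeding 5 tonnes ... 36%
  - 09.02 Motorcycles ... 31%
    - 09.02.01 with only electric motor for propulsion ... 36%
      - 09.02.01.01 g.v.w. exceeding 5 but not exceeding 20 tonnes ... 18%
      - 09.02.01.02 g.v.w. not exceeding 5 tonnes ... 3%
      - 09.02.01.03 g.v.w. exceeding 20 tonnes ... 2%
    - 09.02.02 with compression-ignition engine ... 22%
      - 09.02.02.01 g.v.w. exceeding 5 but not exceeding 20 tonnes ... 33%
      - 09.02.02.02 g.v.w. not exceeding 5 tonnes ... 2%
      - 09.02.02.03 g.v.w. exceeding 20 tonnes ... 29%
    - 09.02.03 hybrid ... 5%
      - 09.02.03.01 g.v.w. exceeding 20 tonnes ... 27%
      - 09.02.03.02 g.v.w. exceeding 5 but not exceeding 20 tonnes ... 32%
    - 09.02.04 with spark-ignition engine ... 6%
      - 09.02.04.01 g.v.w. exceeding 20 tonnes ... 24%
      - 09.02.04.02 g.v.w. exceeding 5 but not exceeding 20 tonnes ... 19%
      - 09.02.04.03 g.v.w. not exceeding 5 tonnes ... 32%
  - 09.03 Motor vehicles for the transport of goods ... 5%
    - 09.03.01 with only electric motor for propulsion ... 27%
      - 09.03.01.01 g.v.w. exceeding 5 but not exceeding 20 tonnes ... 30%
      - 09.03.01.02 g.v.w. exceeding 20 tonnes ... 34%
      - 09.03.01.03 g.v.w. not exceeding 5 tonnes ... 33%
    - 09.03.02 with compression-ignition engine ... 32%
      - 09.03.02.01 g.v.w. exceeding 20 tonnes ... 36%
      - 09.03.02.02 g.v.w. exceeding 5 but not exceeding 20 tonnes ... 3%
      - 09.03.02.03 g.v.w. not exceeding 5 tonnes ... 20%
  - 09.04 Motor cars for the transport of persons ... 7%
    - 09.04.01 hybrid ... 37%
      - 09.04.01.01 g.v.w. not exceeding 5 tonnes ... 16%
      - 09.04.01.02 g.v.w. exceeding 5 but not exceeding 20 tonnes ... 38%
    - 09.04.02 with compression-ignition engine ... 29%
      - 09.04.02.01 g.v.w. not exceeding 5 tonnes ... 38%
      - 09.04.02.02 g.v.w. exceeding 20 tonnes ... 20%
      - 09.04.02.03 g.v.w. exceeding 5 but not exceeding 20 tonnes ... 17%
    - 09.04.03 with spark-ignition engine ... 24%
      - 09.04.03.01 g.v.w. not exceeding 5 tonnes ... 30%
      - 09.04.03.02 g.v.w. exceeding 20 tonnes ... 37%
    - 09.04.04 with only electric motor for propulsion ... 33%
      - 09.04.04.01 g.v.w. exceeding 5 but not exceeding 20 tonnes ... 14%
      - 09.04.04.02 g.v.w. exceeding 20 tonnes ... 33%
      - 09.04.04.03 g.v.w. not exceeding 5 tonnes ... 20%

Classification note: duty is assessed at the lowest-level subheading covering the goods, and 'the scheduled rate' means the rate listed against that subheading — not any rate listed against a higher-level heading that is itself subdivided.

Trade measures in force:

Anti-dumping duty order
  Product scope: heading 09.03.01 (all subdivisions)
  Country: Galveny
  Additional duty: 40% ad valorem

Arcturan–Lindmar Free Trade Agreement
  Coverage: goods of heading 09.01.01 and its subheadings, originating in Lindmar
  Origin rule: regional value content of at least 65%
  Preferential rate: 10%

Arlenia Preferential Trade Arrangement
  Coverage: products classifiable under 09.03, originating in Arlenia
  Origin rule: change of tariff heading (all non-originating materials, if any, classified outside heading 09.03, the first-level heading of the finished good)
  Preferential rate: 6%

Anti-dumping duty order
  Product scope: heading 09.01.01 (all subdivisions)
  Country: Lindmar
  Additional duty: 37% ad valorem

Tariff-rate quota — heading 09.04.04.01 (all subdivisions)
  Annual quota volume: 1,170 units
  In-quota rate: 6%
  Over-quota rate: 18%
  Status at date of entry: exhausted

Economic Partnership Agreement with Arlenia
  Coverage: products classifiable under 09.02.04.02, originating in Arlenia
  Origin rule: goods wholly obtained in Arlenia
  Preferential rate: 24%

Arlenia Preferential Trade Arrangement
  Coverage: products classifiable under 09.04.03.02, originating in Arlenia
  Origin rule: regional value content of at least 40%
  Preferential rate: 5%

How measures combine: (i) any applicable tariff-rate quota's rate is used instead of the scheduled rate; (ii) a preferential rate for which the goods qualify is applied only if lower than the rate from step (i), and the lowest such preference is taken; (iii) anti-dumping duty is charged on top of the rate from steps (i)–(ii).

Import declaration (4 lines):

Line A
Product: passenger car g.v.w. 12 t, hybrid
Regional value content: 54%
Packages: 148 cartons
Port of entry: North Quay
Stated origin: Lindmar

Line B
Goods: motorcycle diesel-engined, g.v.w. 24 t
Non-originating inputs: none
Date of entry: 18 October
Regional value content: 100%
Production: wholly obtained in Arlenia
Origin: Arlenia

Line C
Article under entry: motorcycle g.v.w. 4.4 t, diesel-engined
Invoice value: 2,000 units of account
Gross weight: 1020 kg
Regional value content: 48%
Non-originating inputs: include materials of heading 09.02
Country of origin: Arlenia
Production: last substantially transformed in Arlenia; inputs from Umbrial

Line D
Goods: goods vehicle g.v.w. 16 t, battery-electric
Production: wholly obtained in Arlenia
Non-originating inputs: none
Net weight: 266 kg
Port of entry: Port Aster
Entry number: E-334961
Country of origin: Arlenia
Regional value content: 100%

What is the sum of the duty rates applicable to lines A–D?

75%

Line A: passenger car → 09.04; hybrid → 09.04.01; g.v.w. 12 t → 09.04.01.02. Scheduled 38%. Lindmar agreement on 09.01.01: 09.04.01.02 not covered. → 38%.
Line B: motorcycle → 09.02; diesel-engined → 09.02.02; g.v.w. 24 t → 09.02.02.03. Scheduled 29%. Arlenia agreement on 09.03: 09.02.02.03 not covered; Arlenia agreement on 09.02.04.02: 09.02.02.03 not covered; Arlenia agreement on 09.04.03.02: 09.02.02.03 not covered. → 29%.
Line C: motorcycle → 09.02; diesel-engined → 09.02.02; g.v.w. 4.4 t → 09.02.02.02. Scheduled 2%. Arlenia agreement on 09.03: 09.02.02.02 not covered; Arlenia agreement on 09.02.04.02: 09.02.02.02 not covered; Arlenia agreement on 09.04.03.02: 09.02.02.02 not covered. → 2%.
Line D: goods vehicle → 09.03; battery-electric → 09.03.01; g.v.w. 16 t → 09.03.01.01. Scheduled 30%. Arlenia agreement on 09.03: CTH met → 6% available; Arlenia agreement on 09.02.04.02: 09.03.01.01 not covered; Arlenia agreement on 09.04.03.02: 09.03.01.01 not covered; preferential 6%. → 6%.
Sum: 38% + 29% + 2% + 6% = 75%.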